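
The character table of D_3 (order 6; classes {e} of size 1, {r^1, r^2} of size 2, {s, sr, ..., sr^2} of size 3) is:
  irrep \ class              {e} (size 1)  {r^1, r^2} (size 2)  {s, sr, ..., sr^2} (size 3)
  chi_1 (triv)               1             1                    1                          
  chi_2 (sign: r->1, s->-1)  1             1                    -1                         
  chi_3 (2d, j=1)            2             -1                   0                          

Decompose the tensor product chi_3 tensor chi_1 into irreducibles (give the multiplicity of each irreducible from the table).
chi_3 tensor chi_1 = chi_3 (all other irreducibles have multiplicity 0).

Why: The character of a tensor product is the pointwise product (chi_3 * chi_1)(C) = chi_3(C) * chi_1(C):
  {e}: (2)*(1), {r^1, r^2}: (-1)*(1), {s, sr, ..., sr^2}: (0)*(1)
so (chi_3 * chi_1) takes values
  {e} -> 2, {r^1, r^2} -> -1, {s, sr, ..., sr^2} -> 0.
Now take the inner product of this character with each irreducible chi from the table, <chi_3*chi_1, chi> = (1/6) sum_C |C| (chi_3*chi_1)(C) conj(chi(C)):
  <chi_3*chi_1, chi_1> = (1/6)[1*(2)*conj(1) + 2*(-1)*conj(1) + 3*(0)*conj(1)]
      = (1/6)[(2) + (-2) + (0)] = 0/6 = 0
  <chi_3*chi_1, chi_2> = (1/6)[1*(2)*conj(1) + 2*(-1)*conj(1) + 3*(0)*conj(-1)]
      = (1/6)[(2) + (-2) + (0)] = 0/6 = 0
  <chi_3*chi_1, chi_3> = (1/6)[1*(2)*conj(2) + 2*(-1)*conj(-1) + 3*(0)*conj(0)]
      = (1/6)[(4) + (2) + (0)] = 6/6 = 1
Hence the multiplicities are chi_3: 1. Dimension check: dim(chi_3)*dim(chi_1) = 2*1 = 2 and sum (mult * dim) = 1*2 = 2.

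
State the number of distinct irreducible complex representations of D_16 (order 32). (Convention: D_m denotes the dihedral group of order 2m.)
11

Explanation: The number of irreducible complex representations of a finite group equals its number of conjugacy classes. D_16 has 11 conjugacy classes (n/2 + 3 for n even), so D_16 (order 32) has exactly 11 irreducible complex representations.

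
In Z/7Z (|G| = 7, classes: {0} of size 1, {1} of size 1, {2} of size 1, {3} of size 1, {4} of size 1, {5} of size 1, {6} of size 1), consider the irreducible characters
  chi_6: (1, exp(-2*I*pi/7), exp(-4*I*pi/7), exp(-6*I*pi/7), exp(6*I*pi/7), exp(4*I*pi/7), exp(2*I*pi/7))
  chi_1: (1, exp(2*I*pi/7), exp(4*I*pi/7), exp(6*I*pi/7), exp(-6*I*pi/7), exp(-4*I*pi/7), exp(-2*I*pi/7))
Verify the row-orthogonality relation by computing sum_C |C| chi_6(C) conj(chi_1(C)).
Sum = 0; so <chi_6, chi_1> = 0 (distinct irreducibles are orthogonal).

Solution. Compute term by term over conjugacy classes (|C| * chi_6(C) * conj(chi_1(C))):
  1*(1)*conj(1) + 1*(exp(-2*I*pi/7))*conj(exp(2*I*pi/7)) + 1*(exp(-4*I*pi/7))*conj(exp(4*I*pi/7)) + 1*(exp(-6*I*pi/7))*conj(exp(6*I*pi/7)) + 1*(exp(6*I*pi/7))*conj(exp(-6*I*pi/7)) + 1*(exp(4*I*pi/7))*conj(exp(-4*I*pi/7)) + 1*(exp(2*I*pi/7))*conj(exp(-2*I*pi/7))
  = (1) + (exp(-4*I*pi/7)) + (exp(6*I*pi/7)) + (exp(2*I*pi/7)) + (exp(-2*I*pi/7)) + (exp(-6*I*pi/7)) + (exp(4*I*pi/7))
  = 0.
(Exp terms are combined using exp(i*s)*conj(exp(i*t)) = exp(i*(s-t)), and sums of them are collapsed using the identity that for every m > 1 the m distinct m-th roots of unity sum to 0, e.g. 1 + exp(2*I*pi/3) + exp(-2*I*pi/3) = 0.)
Dividing by |G| = 7 gives 0/7 = 0, matching the row-orthogonality relation <chi_6, chi_1> = [chi_6 = chi_1].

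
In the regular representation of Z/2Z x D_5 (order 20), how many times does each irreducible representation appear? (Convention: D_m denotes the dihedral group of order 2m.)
Each irreducible V_i of dimension d_i appears with multiplicity d_i, i.e. rho_reg = (direct sum over all irreducibles V_i) d_i V_i. The irreducible dimensions for Z/2Z x D_5 are 1, 1, 1, 1, 2, 2, 2, 2: 4 irreducibles of dimension 1, each with multiplicity 1; 4 irreducibles of dimension 2, each with multiplicity 2. Total dimension 4*1*1 + 4*2*2 = 20 = |G|.

Why: General theorem: in the regular representation of a finite group G, each irreducible appears with multiplicity equal to its dimension. Check: dim(rho_reg) = sum d_i^2 = 1 + 1 + 1 + 1 + 4 + 4 + 4 + 4 = 20 = |G|.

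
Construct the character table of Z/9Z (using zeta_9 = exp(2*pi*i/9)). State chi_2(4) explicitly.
Character table of Z/9Z (irreps indexed chi_0,...,chi_8 with chi_k(m) = zeta_9^(k*m), zeta_9 = exp(2*pi*i/9)):
  irrep \ class  {0} (size 1)  {1} (size 1)    {2} (size 1)    {3} (size 1)    {4} (size 1)    {5} (size 1)    {6} (size 1)    {7} (size 1)    {8} (size 1)  
  chi_0          1             1               1               1               1               1               1               1               1             
  chi_1          1             exp(2*I*pi/9)   exp(4*I*pi/9)   exp(2*I*pi/3)   exp(8*I*pi/9)   exp(-8*I*pi/9)  exp(-2*I*pi/3)  exp(-4*I*pi/9)  exp(-2*I*pi/9)
  chi_2          1             exp(4*I*pi/9)   exp(8*I*pi/9)   exp(-2*I*pi/3)  exp(-2*I*pi/9)  exp(2*I*pi/9)   exp(2*I*pi/3)   exp(-8*I*pi/9)  exp(-4*I*pi/9)
  chi_3          1             exp(2*I*pi/3)   exp(-2*I*pi/3)  1               exp(2*I*pi/3)   exp(-2*I*pi/3)  1               exp(2*I*pi/3)   exp(-2*I*pi/3)
  chi_4          1             exp(8*I*pi/9)   exp(-2*I*pi/9)  exp(2*I*pi/3)   exp(-4*I*pi/9)  exp(4*I*pi/9)   exp(-2*I*pi/3)  exp(2*I*pi/9)   exp(-8*I*pi/9)
  chi_5          1             exp(-8*I*pi/9)  exp(2*I*pi/9)   exp(-2*I*pi/3)  exp(4*I*pi/9)   exp(-4*I*pi/9)  exp(2*I*pi/3)   exp(-2*I*pi/9)  exp(8*I*pi/9) 
  chi_6          1             exp(-2*I*pi/3)  exp(2*I*pi/3)   1               exp(-2*I*pi/3)  exp(2*I*pi/3)   1               exp(-2*I*pi/3)  exp(2*I*pi/3) 
  chi_7          1             exp(-4*I*pi/9)  exp(-8*I*pi/9)  exp(2*I*pi/3)   exp(2*I*pi/9)   exp(-2*I*pi/9)  exp(-2*I*pi/3)  exp(8*I*pi/9)   exp(4*I*pi/9) 
  chi_8          1             exp(-2*I*pi/9)  exp(-4*I*pi/9)  exp(-2*I*pi/3)  exp(-8*I*pi/9)  exp(8*I*pi/9)   exp(2*I*pi/3)   exp(4*I*pi/9)   exp(2*I*pi/9) 

Spot check: chi_2(4) = zeta_9^(2*4) = zeta_9^8 = exp(-2*I*pi/9).

Z/9Z is abelian, so all 9 irreducible complex representations are 1-dimensional. They are given by chi_k(m) = zeta_9^(k*m) for k = 0,...,8. Row orthogonality: sum_m chi_k(m) conj(chi_l(m)) = 9 * [k = l].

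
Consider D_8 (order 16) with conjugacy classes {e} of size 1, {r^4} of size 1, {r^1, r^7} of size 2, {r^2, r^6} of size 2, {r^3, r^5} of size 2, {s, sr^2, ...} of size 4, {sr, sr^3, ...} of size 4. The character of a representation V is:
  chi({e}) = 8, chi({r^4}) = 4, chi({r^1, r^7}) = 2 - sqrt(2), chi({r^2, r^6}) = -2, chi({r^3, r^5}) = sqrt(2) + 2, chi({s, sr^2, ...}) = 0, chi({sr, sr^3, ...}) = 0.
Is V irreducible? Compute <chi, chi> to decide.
Not irreducible (reducible): <chi, chi> = 7 > 1.

Working: <chi, chi> = (1/|G|) sum_C |C| * |chi(C)|^2 = (1/16)[1*|8|^2 + 1*|4|^2 + 2*|2 - sqrt(2)|^2 + 2*|-2|^2 + 2*|sqrt(2) + 2|^2 + 4*|0|^2 + 4*|0|^2]
  = (1/16)[(64) + (16) + (12 - 8*sqrt(2)) + (8) + (8*sqrt(2) + 12) + (0) + (0)] = 112/16 = 7.
A character is irreducible iff <chi, chi> = 1, so this representation is reducible.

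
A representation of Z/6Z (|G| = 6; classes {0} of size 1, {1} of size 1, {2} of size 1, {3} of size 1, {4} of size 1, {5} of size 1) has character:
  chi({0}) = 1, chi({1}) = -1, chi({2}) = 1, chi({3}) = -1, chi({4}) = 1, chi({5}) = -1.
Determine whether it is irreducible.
Irreducible: <chi, chi> = 1.

Working: <chi, chi> = (1/|G|) sum_C |C| * |chi(C)|^2 = (1/6)[1*|1|^2 + 1*|-1|^2 + 1*|1|^2 + 1*|-1|^2 + 1*|1|^2 + 1*|-1|^2]
  = (1/6)[(1) + (1) + (1) + (1) + (1) + (1)] = 6/6 = 1.
(Exp terms are combined using exp(i*s)*conj(exp(i*t)) = exp(i*(s-t)), and sums of them are collapsed using the identity that for every m > 1 the m distinct m-th roots of unity sum to 0, e.g. 1 + exp(2*I*pi/3) + exp(-2*I*pi/3) = 0.)
A character is irreducible iff <chi, chi> = 1, so this representation is irreducible.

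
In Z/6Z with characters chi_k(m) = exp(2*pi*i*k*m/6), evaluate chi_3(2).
chi_3(2) = zeta_6^6 = 1

Why: chi_3(2) = zeta_6^(3*2) = zeta_6^6. Since zeta_6^6 = 1, this equals zeta_6^0 = exp(2*pi*i*0/6) = 1.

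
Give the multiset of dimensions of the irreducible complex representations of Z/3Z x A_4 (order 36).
Dimensions: 1, 1, 1, 1, 1, 1, 1, 1, 1, 3, 3, 3

Justification: There are 12 irreducibles (= number of conjugacy classes). Their dimensions d_i satisfy sum d_i^2 = |G| = 36: 1 + 1 + 1 + 1 + 1 + 1 + 1 + 1 + 1 + 9 + 9 + 9 = 36. (For the product with Z/3Z: each of the 3 1-dim characters of Z/3Z tensors with each irrep of A_4, giving 3 copies of each A_4-dimension.)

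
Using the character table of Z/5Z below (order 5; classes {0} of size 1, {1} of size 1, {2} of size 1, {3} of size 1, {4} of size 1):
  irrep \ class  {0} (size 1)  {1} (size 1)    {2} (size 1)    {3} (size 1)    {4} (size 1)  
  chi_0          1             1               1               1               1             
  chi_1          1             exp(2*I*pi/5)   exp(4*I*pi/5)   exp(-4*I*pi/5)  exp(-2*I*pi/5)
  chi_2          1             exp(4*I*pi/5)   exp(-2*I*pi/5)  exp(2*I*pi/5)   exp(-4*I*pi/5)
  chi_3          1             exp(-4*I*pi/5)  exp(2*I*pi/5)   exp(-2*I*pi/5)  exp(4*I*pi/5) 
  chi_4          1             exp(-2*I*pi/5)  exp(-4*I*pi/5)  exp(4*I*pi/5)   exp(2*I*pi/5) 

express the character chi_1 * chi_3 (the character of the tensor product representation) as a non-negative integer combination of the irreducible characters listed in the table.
chi_1 tensor chi_3 = chi_4 (all other irreducibles have multiplicity 0).

Why: The character of a tensor product is the pointwise product (chi_1 * chi_3)(C) = chi_1(C) * chi_3(C):
  {0}: (1)*(1), {1}: (exp(2*I*pi/5))*(exp(-4*I*pi/5)), {2}: (exp(4*I*pi/5))*(exp(2*I*pi/5)), {3}: (exp(-4*I*pi/5))*(exp(-2*I*pi/5)), {4}: (exp(-2*I*pi/5))*(exp(4*I*pi/5))
so (chi_1 * chi_3) takes values
  {0} -> 1, {1} -> exp(-2*I*pi/5), {2} -> exp(-4*I*pi/5), {3} -> exp(4*I*pi/5), {4} -> exp(2*I*pi/5).
Now take the inner product of this character with each irreducible chi from the table, <chi_1*chi_3, chi> = (1/5) sum_C |C| (chi_1*chi_3)(C) conj(chi(C)):
  <chi_1*chi_3, chi_0> = (1/5)[1*(1)*conj(1) + 1*(exp(-2*I*pi/5))*conj(1) + 1*(exp(-4*I*pi/5))*conj(1) + 1*(exp(4*I*pi/5))*conj(1) + 1*(exp(2*I*pi/5))*conj(1)]
      = (1/5)[(1) + (exp(-2*I*pi/5)) + (exp(-4*I*pi/5)) + (exp(4*I*pi/5)) + (exp(2*I*pi/5))] = 0/5 = 0
  <chi_1*chi_3, chi_1> = (1/5)[1*(1)*conj(1) + 1*(exp(-2*I*pi/5))*conj(exp(2*I*pi/5)) + 1*(exp(-4*I*pi/5))*conj(exp(4*I*pi/5)) + 1*(exp(4*I*pi/5))*conj(exp(-4*I*pi/5)) + 1*(exp(2*I*pi/5))*conj(exp(-2*I*pi/5))]
      = (1/5)[(1) + (exp(-4*I*pi/5)) + (exp(2*I*pi/5)) + (exp(-2*I*pi/5)) + (exp(4*I*pi/5))] = 0/5 = 0
  <chi_1*chi_3, chi_2> = (1/5)[1*(1)*conj(1) + 1*(exp(-2*I*pi/5))*conj(exp(4*I*pi/5)) + 1*(exp(-4*I*pi/5))*conj(exp(-2*I*pi/5)) + 1*(exp(4*I*pi/5))*conj(exp(2*I*pi/5)) + 1*(exp(2*I*pi/5))*conj(exp(-4*I*pi/5))]
      = (1/5)[(1) + (exp(4*I*pi/5)) + (exp(-2*I*pi/5)) + (exp(2*I*pi/5)) + (exp(-4*I*pi/5))] = 0/5 = 0
  <chi_1*chi_3, chi_3> = (1/5)[1*(1)*conj(1) + 1*(exp(-2*I*pi/5))*conj(exp(-4*I*pi/5)) + 1*(exp(-4*I*pi/5))*conj(exp(2*I*pi/5)) + 1*(exp(4*I*pi/5))*conj(exp(-2*I*pi/5)) + 1*(exp(2*I*pi/5))*conj(exp(4*I*pi/5))]
      = (1/5)[(1) + (exp(2*I*pi/5)) + (exp(4*I*pi/5)) + (exp(-4*I*pi/5)) + (exp(-2*I*pi/5))] = 0/5 = 0
  <chi_1*chi_3, chi_4> = (1/5)[1*(1)*conj(1) + 1*(exp(-2*I*pi/5))*conj(exp(-2*I*pi/5)) + 1*(exp(-4*I*pi/5))*conj(exp(-4*I*pi/5)) + 1*(exp(4*I*pi/5))*conj(exp(4*I*pi/5)) + 1*(exp(2*I*pi/5))*conj(exp(2*I*pi/5))]
      = (1/5)[(1) + (1) + (1) + (1) + (1)] = 5/5 = 1
(Exp terms are combined using exp(i*s)*conj(exp(i*t)) = exp(i*(s-t)), and sums of them are collapsed using the identity that for every m > 1 the m distinct m-th roots of unity sum to 0, e.g. 1 + exp(2*I*pi/3) + exp(-2*I*pi/3) = 0.)
Hence the multiplicities are chi_4: 1. Dimension check: dim(chi_1)*dim(chi_3) = 1*1 = 1 and sum (mult * dim) = 1*1 = 1.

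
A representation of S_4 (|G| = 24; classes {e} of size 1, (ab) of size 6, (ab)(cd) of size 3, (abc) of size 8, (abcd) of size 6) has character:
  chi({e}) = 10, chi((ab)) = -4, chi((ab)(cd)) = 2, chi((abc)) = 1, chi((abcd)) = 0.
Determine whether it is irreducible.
Not irreducible (reducible): <chi, chi> = 9 > 1.

Solution. <chi, chi> = (1/|G|) sum_C |C| * |chi(C)|^2 = (1/24)[1*|10|^2 + 6*|-4|^2 + 3*|2|^2 + 8*|1|^2 + 6*|0|^2]
  = (1/24)[(100) + (96) + (12) + (8) + (0)] = 216/24 = 9.
A character is irreducible iff <chi, chi> = 1, so this representation is reducible.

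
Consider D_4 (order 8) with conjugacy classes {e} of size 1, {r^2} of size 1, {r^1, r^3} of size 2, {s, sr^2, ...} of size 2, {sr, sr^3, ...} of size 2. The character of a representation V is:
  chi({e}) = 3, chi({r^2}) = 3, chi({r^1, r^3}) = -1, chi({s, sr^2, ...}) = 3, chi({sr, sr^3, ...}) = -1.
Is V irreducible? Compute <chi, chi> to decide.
Not irreducible (reducible): <chi, chi> = 5 > 1.

Reasoning: <chi, chi> = (1/|G|) sum_C |C| * |chi(C)|^2 = (1/8)[1*|3|^2 + 1*|3|^2 + 2*|-1|^2 + 2*|3|^2 + 2*|-1|^2]
  = (1/8)[(9) + (9) + (2) + (18) + (2)] = 40/8 = 5.
A character is irreducible iff <chi, chi> = 1, so this representation is reducible.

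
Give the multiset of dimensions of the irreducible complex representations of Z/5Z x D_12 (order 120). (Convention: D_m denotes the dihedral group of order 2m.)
Dimensions: 1, 1, 1, 1, 1, 1, 1, 1, 1, 1, 1, 1, 1, 1, 1, 1, 1, 1, 1, 1, 2, 2, 2, 2, 2, 2, 2, 2, 2, 2, 2, 2, 2, 2, 2, 2, 2, 2, 2, 2, 2, 2, 2, 2, 2

Details: There are 45 irreducibles (= number of conjugacy classes). Their dimensions d_i satisfy sum d_i^2 = |G| = 120: 1 + 1 + 1 + 1 + 1 + 1 + 1 + 1 + 1 + 1 + 1 + 1 + 1 + 1 + 1 + 1 + 1 + 1 + 1 + 1 + 4 + 4 + 4 + 4 + 4 + 4 + 4 + 4 + 4 + 4 + 4 + 4 + 4 + 4 + 4 + 4 + 4 + 4 + 4 + 4 + 4 + 4 + 4 + 4 + 4 = 120. (For the product with Z/5Z: each of the 5 1-dim characters of Z/5Z tensors with each irrep of D_12, giving 5 copies of each D_12-dimension.)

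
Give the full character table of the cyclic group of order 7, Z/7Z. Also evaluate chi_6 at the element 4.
Character table of Z/7Z (irreps indexed chi_0,...,chi_6 with chi_k(m) = zeta_7^(k*m), zeta_7 = exp(2*pi*i/7)):
  irrep \ class  {0} (size 1)  {1} (size 1)    {2} (size 1)    {3} (size 1)    {4} (size 1)    {5} (size 1)    {6} (size 1)  
  chi_0          1             1               1               1               1               1               1             
  chi_1          1             exp(2*I*pi/7)   exp(4*I*pi/7)   exp(6*I*pi/7)   exp(-6*I*pi/7)  exp(-4*I*pi/7)  exp(-2*I*pi/7)
  chi_2          1             exp(4*I*pi/7)   exp(-6*I*pi/7)  exp(-2*I*pi/7)  exp(2*I*pi/7)   exp(6*I*pi/7)   exp(-4*I*pi/7)
  chi_3          1             exp(6*I*pi/7)   exp(-2*I*pi/7)  exp(4*I*pi/7)   exp(-4*I*pi/7)  exp(2*I*pi/7)   exp(-6*I*pi/7)
  chi_4          1             exp(-6*I*pi/7)  exp(2*I*pi/7)   exp(-4*I*pi/7)  exp(4*I*pi/7)   exp(-2*I*pi/7)  exp(6*I*pi/7) 
  chi_5          1             exp(-4*I*pi/7)  exp(6*I*pi/7)   exp(2*I*pi/7)   exp(-2*I*pi/7)  exp(-6*I*pi/7)  exp(4*I*pi/7) 
  chi_6          1             exp(-2*I*pi/7)  exp(-4*I*pi/7)  exp(-6*I*pi/7)  exp(6*I*pi/7)   exp(4*I*pi/7)   exp(2*I*pi/7) 

Spot check: chi_6(4) = zeta_7^(6*4) = zeta_7^24 = exp(6*I*pi/7).

Reasoning: Z/7Z is abelian, so all 7 irreducible complex representations are 1-dimensional. They are given by chi_k(m) = zeta_7^(k*m) for k = 0,...,6. Row orthogonality: sum_m chi_k(m) conj(chi_l(m)) = 7 * [k = l].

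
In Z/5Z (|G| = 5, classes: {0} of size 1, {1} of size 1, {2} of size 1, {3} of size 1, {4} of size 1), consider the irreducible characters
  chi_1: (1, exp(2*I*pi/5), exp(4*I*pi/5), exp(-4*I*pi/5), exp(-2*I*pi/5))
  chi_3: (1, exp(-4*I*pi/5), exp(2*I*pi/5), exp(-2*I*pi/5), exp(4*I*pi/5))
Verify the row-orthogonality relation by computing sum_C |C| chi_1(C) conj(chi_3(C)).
Sum = 0; so <chi_1, chi_3> = 0 (distinct irreducibles are orthogonal).

Justification: Compute term by term over conjugacy classes (|C| * chi_1(C) * conj(chi_3(C))):
  1*(1)*conj(1) + 1*(exp(2*I*pi/5))*conj(exp(-4*I*pi/5)) + 1*(exp(4*I*pi/5))*conj(exp(2*I*pi/5)) + 1*(exp(-4*I*pi/5))*conj(exp(-2*I*pi/5)) + 1*(exp(-2*I*pi/5))*conj(exp(4*I*pi/5))
  = (1) + (exp(-4*I*pi/5)) + (exp(2*I*pi/5)) + (exp(-2*I*pi/5)) + (exp(4*I*pi/5))
  = 0.
(Exp terms are combined using exp(i*s)*conj(exp(i*t)) = exp(i*(s-t)), and sums of them are collapsed using the identity that for every m > 1 the m distinct m-th roots of unity sum to 0, e.g. 1 + exp(2*I*pi/3) + exp(-2*I*pi/3) = 0.)
Dividing by |G| = 5 gives 0/5 = 0, matching the row-orthogonality relation <chi_1, chi_3> = [chi_1 = chi_3].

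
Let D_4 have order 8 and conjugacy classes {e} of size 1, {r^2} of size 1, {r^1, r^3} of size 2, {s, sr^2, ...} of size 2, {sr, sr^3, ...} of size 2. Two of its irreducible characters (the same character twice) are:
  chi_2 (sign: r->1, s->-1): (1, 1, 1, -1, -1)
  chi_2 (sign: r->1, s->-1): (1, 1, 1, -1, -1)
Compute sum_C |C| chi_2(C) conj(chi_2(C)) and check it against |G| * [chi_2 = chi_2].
Sum = 8 = |G| = 8; so <chi_2, chi_2> = 1 (norm-1 confirms irreducibility).

Explanation: Compute term by term over conjugacy classes (|C| * chi_2(C) * conj(chi_2(C))):
  1*(1)*conj(1) + 1*(1)*conj(1) + 2*(1)*conj(1) + 2*(-1)*conj(-1) + 2*(-1)*conj(-1)
  = (1) + (1) + (2) + (2) + (2)
  = 8.
Dividing by |G| = 8 gives 8/8 = 1, matching the row-orthogonality relation <chi_2, chi_2> = [chi_2 = chi_2].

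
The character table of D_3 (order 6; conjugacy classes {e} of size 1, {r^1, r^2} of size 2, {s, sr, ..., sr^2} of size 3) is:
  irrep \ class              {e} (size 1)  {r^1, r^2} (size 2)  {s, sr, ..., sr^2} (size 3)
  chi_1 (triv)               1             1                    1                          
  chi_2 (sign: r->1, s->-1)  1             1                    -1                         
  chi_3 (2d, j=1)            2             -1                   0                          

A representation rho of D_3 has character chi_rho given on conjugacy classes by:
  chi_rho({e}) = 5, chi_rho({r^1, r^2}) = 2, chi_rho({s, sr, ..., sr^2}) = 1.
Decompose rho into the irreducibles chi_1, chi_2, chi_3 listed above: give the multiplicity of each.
Multiplicities: chi_1: 2, chi_2: 1, chi_3: 1.

Working: Use <chi_rho, chi> = (1/|G|) sum_C |C| * chi_rho(C) * conj(chi(C)) with |G| = 6 for each irreducible chi in the table:
  <chi_rho, chi_1> = (1/6)[1*(5)*conj(1) + 2*(2)*conj(1) + 3*(1)*conj(1)]
      = (1/6)[(5) + (4) + (3)] = 12/6 = 2
  <chi_rho, chi_2> = (1/6)[1*(5)*conj(1) + 2*(2)*conj(1) + 3*(1)*conj(-1)]
      = (1/6)[(5) + (4) + (-3)] = 6/6 = 1
  <chi_rho, chi_3> = (1/6)[1*(5)*conj(2) + 2*(2)*conj(-1) + 3*(1)*conj(0)]
      = (1/6)[(10) + (-4) + (0)] = 6/6 = 1
Dimension check: dim(rho) = sum (mult * dim) = 2*1 + 1*1 + 1*2 = 5 = chi_rho(e) = 5.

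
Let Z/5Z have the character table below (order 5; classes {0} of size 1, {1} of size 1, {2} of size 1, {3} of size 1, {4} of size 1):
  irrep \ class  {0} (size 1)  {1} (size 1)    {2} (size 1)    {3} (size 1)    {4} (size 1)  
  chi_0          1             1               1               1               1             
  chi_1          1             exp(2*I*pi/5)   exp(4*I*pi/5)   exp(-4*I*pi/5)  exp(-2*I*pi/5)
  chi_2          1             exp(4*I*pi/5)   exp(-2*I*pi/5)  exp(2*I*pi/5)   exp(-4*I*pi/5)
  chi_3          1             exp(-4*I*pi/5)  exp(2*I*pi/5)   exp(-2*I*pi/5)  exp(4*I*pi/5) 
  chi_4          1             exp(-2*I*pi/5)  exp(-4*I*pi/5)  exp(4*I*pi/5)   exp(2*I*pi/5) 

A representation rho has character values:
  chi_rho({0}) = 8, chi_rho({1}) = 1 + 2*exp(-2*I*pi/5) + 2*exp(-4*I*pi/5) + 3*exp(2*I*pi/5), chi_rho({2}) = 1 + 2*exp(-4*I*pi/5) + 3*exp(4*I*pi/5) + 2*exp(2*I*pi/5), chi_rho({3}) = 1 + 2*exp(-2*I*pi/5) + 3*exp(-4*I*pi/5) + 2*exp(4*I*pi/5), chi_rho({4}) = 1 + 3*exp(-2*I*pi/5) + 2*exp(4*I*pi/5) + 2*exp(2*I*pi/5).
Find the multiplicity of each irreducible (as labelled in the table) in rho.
Multiplicities: chi_0: 1, chi_1: 3, chi_2: 0, chi_3: 2, chi_4: 2.

Derivation: Use <chi_rho, chi> = (1/|G|) sum_C |C| * chi_rho(C) * conj(chi(C)) with |G| = 5 for each irreducible chi in the table:
  <chi_rho, chi_0> = (1/5)[1*(8)*conj(1) + 1*(1 + 2*exp(-2*I*pi/5) + 2*exp(-4*I*pi/5) + 3*exp(2*I*pi/5))*conj(1) + 1*(1 + 2*exp(-4*I*pi/5) + 3*exp(4*I*pi/5) + 2*exp(2*I*pi/5))*conj(1) + 1*(1 + 2*exp(-2*I*pi/5) + 3*exp(-4*I*pi/5) + 2*exp(4*I*pi/5))*conj(1) + 1*(1 + 3*exp(-2*I*pi/5) + 2*exp(4*I*pi/5) + 2*exp(2*I*pi/5))*conj(1)]
      = (1/5)[(8) + (1 + 2*exp(-2*I*pi/5) + 2*exp(-4*I*pi/5) + 3*exp(2*I*pi/5)) + (1 + 2*exp(-4*I*pi/5) + 3*exp(4*I*pi/5) + 2*exp(2*I*pi/5)) + (1 + 2*exp(-2*I*pi/5) + 3*exp(-4*I*pi/5) + 2*exp(4*I*pi/5)) + (1 + 3*exp(-2*I*pi/5) + 2*exp(4*I*pi/5) + 2*exp(2*I*pi/5))] = 5/5 = 1
  <chi_rho, chi_1> = (1/5)[1*(8)*conj(1) + 1*(1 + 2*exp(-2*I*pi/5) + 2*exp(-4*I*pi/5) + 3*exp(2*I*pi/5))*conj(exp(2*I*pi/5)) + 1*(1 + 2*exp(-4*I*pi/5) + 3*exp(4*I*pi/5) + 2*exp(2*I*pi/5))*conj(exp(4*I*pi/5)) + 1*(1 + 2*exp(-2*I*pi/5) + 3*exp(-4*I*pi/5) + 2*exp(4*I*pi/5))*conj(exp(-4*I*pi/5)) + 1*(1 + 3*exp(-2*I*pi/5) + 2*exp(4*I*pi/5) + 2*exp(2*I*pi/5))*conj(exp(-2*I*pi/5))]
      = (1/5)[(8) + (3 + 2*exp(-4*I*pi/5) + exp(-2*I*pi/5) + 2*exp(4*I*pi/5)) + (3 + 2*exp(-2*I*pi/5) + exp(-4*I*pi/5) + 2*exp(2*I*pi/5)) + (3 + 2*exp(-2*I*pi/5) + exp(4*I*pi/5) + 2*exp(2*I*pi/5)) + (3 + 2*exp(-4*I*pi/5) + exp(2*I*pi/5) + 2*exp(4*I*pi/5))] = 15/5 = 3
  <chi_rho, chi_2> = (1/5)[1*(8)*conj(1) + 1*(1 + 2*exp(-2*I*pi/5) + 2*exp(-4*I*pi/5) + 3*exp(2*I*pi/5))*conj(exp(4*I*pi/5)) + 1*(1 + 2*exp(-4*I*pi/5) + 3*exp(4*I*pi/5) + 2*exp(2*I*pi/5))*conj(exp(-2*I*pi/5)) + 1*(1 + 2*exp(-2*I*pi/5) + 3*exp(-4*I*pi/5) + 2*exp(4*I*pi/5))*conj(exp(2*I*pi/5)) + 1*(1 + 3*exp(-2*I*pi/5) + 2*exp(4*I*pi/5) + 2*exp(2*I*pi/5))*conj(exp(-4*I*pi/5))]
      = (1/5)[(8) + (3*exp(-2*I*pi/5) + exp(-4*I*pi/5) + 2*exp(4*I*pi/5) + 2*exp(2*I*pi/5)) + (2*exp(-2*I*pi/5) + 3*exp(-4*I*pi/5) + exp(2*I*pi/5) + 2*exp(4*I*pi/5)) + (2*exp(-4*I*pi/5) + exp(-2*I*pi/5) + 3*exp(4*I*pi/5) + 2*exp(2*I*pi/5)) + (2*exp(-2*I*pi/5) + 2*exp(-4*I*pi/5) + exp(4*I*pi/5) + 3*exp(2*I*pi/5))] = 0/5 = 0
  <chi_rho, chi_3> = (1/5)[1*(8)*conj(1) + 1*(1 + 2*exp(-2*I*pi/5) + 2*exp(-4*I*pi/5) + 3*exp(2*I*pi/5))*conj(exp(-4*I*pi/5)) + 1*(1 + 2*exp(-4*I*pi/5) + 3*exp(4*I*pi/5) + 2*exp(2*I*pi/5))*conj(exp(2*I*pi/5)) + 1*(1 + 2*exp(-2*I*pi/5) + 3*exp(-4*I*pi/5) + 2*exp(4*I*pi/5))*conj(exp(-2*I*pi/5)) + 1*(1 + 3*exp(-2*I*pi/5) + 2*exp(4*I*pi/5) + 2*exp(2*I*pi/5))*conj(exp(4*I*pi/5))]
      = (1/5)[(8) + (2 + 3*exp(-4*I*pi/5) + exp(4*I*pi/5) + 2*exp(2*I*pi/5)) + (2 + exp(-2*I*pi/5) + 2*exp(4*I*pi/5) + 3*exp(2*I*pi/5)) + (2 + 3*exp(-2*I*pi/5) + 2*exp(-4*I*pi/5) + exp(2*I*pi/5)) + (2 + 2*exp(-2*I*pi/5) + exp(-4*I*pi/5) + 3*exp(4*I*pi/5))] = 10/5 = 2
  <chi_rho, chi_4> = (1/5)[1*(8)*conj(1) + 1*(1 + 2*exp(-2*I*pi/5) + 2*exp(-4*I*pi/5) + 3*exp(2*I*pi/5))*conj(exp(-2*I*pi/5)) + 1*(1 + 2*exp(-4*I*pi/5) + 3*exp(4*I*pi/5) + 2*exp(2*I*pi/5))*conj(exp(-4*I*pi/5)) + 1*(1 + 2*exp(-2*I*pi/5) + 3*exp(-4*I*pi/5) + 2*exp(4*I*pi/5))*conj(exp(4*I*pi/5)) + 1*(1 + 3*exp(-2*I*pi/5) + 2*exp(4*I*pi/5) + 2*exp(2*I*pi/5))*conj(exp(2*I*pi/5))]
      = (1/5)[(8) + (2 + 2*exp(-2*I*pi/5) + exp(2*I*pi/5) + 3*exp(4*I*pi/5)) + (2 + 3*exp(-2*I*pi/5) + 2*exp(-4*I*pi/5) + exp(4*I*pi/5)) + (2 + exp(-4*I*pi/5) + 2*exp(4*I*pi/5) + 3*exp(2*I*pi/5)) + (2 + 3*exp(-4*I*pi/5) + exp(-2*I*pi/5) + 2*exp(2*I*pi/5))] = 10/5 = 2
(Exp terms are combined using exp(i*s)*conj(exp(i*t)) = exp(i*(s-t)), and sums of them are collapsed using the identity that for every m > 1 the m distinct m-th roots of unity sum to 0, e.g. 1 + exp(2*I*pi/3) + exp(-2*I*pi/3) = 0.)
Dimension check: dim(rho) = sum (mult * dim) = 1*1 + 3*1 + 0*1 + 2*1 + 2*1 = 8 = chi_rho(e) = 8.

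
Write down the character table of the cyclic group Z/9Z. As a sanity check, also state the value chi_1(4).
Character table of Z/9Z (irreps indexed chi_0,...,chi_8 with chi_k(m) = zeta_9^(k*m), zeta_9 = exp(2*pi*i/9)):
  irrep \ class  {0} (size 1)  {1} (size 1)    {2} (size 1)    {3} (size 1)    {4} (size 1)    {5} (size 1)    {6} (size 1)    {7} (size 1)    {8} (size 1)  
  chi_0          1             1               1               1               1               1               1               1               1             
  chi_1          1             exp(2*I*pi/9)   exp(4*I*pi/9)   exp(2*I*pi/3)   exp(8*I*pi/9)   exp(-8*I*pi/9)  exp(-2*I*pi/3)  exp(-4*I*pi/9)  exp(-2*I*pi/9)
  chi_2          1             exp(4*I*pi/9)   exp(8*I*pi/9)   exp(-2*I*pi/3)  exp(-2*I*pi/9)  exp(2*I*pi/9)   exp(2*I*pi/3)   exp(-8*I*pi/9)  exp(-4*I*pi/9)
  chi_3          1             exp(2*I*pi/3)   exp(-2*I*pi/3)  1               exp(2*I*pi/3)   exp(-2*I*pi/3)  1               exp(2*I*pi/3)   exp(-2*I*pi/3)
  chi_4          1             exp(8*I*pi/9)   exp(-2*I*pi/9)  exp(2*I*pi/3)   exp(-4*I*pi/9)  exp(4*I*pi/9)   exp(-2*I*pi/3)  exp(2*I*pi/9)   exp(-8*I*pi/9)
  chi_5          1             exp(-8*I*pi/9)  exp(2*I*pi/9)   exp(-2*I*pi/3)  exp(4*I*pi/9)   exp(-4*I*pi/9)  exp(2*I*pi/3)   exp(-2*I*pi/9)  exp(8*I*pi/9) 
  chi_6          1             exp(-2*I*pi/3)  exp(2*I*pi/3)   1               exp(-2*I*pi/3)  exp(2*I*pi/3)   1               exp(-2*I*pi/3)  exp(2*I*pi/3) 
  chi_7          1             exp(-4*I*pi/9)  exp(-8*I*pi/9)  exp(2*I*pi/3)   exp(2*I*pi/9)   exp(-2*I*pi/9)  exp(-2*I*pi/3)  exp(8*I*pi/9)   exp(4*I*pi/9) 
  chi_8          1             exp(-2*I*pi/9)  exp(-4*I*pi/9)  exp(-2*I*pi/3)  exp(-8*I*pi/9)  exp(8*I*pi/9)   exp(2*I*pi/3)   exp(4*I*pi/9)   exp(2*I*pi/9) 

Spot check: chi_1(4) = zeta_9^(1*4) = zeta_9^4 = exp(8*I*pi/9).

Derivation: Z/9Z is abelian, so all 9 irreducible complex representations are 1-dimensional. They are given by chi_k(m) = zeta_9^(k*m) for k = 0,...,8. Row orthogonality: sum_m chi_k(m) conj(chi_l(m)) = 9 * [k = l].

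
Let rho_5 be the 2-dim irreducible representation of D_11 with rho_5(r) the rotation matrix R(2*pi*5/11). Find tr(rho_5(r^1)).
chi_{rho_5}(r^1) = 2*cos(2*pi*5*1/11) = -2*cos(pi/11)

Solution. rho_5(r^1) is rotation by angle 2*pi*5*1/11, whose trace is 2*cos(2*pi*5*1/11) = -2*cos(pi/11).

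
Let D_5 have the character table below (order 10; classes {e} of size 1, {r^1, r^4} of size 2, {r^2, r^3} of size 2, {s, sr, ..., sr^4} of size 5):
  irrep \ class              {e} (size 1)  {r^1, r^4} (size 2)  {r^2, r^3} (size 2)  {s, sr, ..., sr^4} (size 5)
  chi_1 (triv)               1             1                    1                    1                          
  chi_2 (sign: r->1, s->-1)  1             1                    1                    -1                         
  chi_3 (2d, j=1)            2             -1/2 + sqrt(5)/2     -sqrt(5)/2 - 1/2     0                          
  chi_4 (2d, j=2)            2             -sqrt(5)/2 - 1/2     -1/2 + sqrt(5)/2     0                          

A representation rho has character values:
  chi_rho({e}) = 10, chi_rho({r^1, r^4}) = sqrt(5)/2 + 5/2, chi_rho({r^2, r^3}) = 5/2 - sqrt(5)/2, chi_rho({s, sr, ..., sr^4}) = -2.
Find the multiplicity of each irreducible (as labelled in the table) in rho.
Multiplicities: chi_1: 1, chi_2: 3, chi_3: 2, chi_4: 1.

Solution. Use <chi_rho, chi> = (1/|G|) sum_C |C| * chi_rho(C) * conj(chi(C)) with |G| = 10 for each irreducible chi in the table:
  <chi_rho, chi_1> = (1/10)[1*(10)*conj(1) + 2*(sqrt(5)/2 + 5/2)*conj(1) + 2*(5/2 - sqrt(5)/2)*conj(1) + 5*(-2)*conj(1)]
      = (1/10)[(10) + (sqrt(5) + 5) + (5 - sqrt(5)) + (-10)] = 10/10 = 1
  <chi_rho, chi_2> = (1/10)[1*(10)*conj(1) + 2*(sqrt(5)/2 + 5/2)*conj(1) + 2*(5/2 - sqrt(5)/2)*conj(1) + 5*(-2)*conj(-1)]
      = (1/10)[(10) + (sqrt(5) + 5) + (5 - sqrt(5)) + (10)] = 30/10 = 3
  <chi_rho, chi_3> = (1/10)[1*(10)*conj(2) + 2*(sqrt(5)/2 + 5/2)*conj(-1/2 + sqrt(5)/2) + 2*(5/2 - sqrt(5)/2)*conj(-sqrt(5)/2 - 1/2) + 5*(-2)*conj(0)]
      = (1/10)[(20) + (2*sqrt(5)) + (-2*sqrt(5)) + (0)] = 20/10 = 2
  <chi_rho, chi_4> = (1/10)[1*(10)*conj(2) + 2*(sqrt(5)/2 + 5/2)*conj(-sqrt(5)/2 - 1/2) + 2*(5/2 - sqrt(5)/2)*conj(-1/2 + sqrt(5)/2) + 5*(-2)*conj(0)]
      = (1/10)[(20) + (-3*sqrt(5) - 5) + (-5 + 3*sqrt(5)) + (0)] = 10/10 = 1
Dimension check: dim(rho) = sum (mult * dim) = 1*1 + 3*1 + 2*2 + 1*2 = 10 = chi_rho(e) = 10.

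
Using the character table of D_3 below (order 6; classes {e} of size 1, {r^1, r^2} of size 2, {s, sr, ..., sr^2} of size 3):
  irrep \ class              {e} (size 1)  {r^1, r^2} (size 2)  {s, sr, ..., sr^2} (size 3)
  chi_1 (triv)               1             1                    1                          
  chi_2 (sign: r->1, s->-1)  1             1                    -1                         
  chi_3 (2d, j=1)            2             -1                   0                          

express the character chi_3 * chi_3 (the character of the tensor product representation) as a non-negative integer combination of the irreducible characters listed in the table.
chi_3 tensor chi_3 = chi_1 + chi_2 + chi_3 (all other irreducibles have multiplicity 0).

Justification: The character of a tensor product is the pointwise product (chi_3 * chi_3)(C) = chi_3(C) * chi_3(C):
  {e}: (2)*(2), {r^1, r^2}: (-1)*(-1), {s, sr, ..., sr^2}: (0)*(0)
so (chi_3 * chi_3) takes values
  {e} -> 4, {r^1, r^2} -> 1, {s, sr, ..., sr^2} -> 0.
Now take the inner product of this character with each irreducible chi from the table, <chi_3*chi_3, chi> = (1/6) sum_C |C| (chi_3*chi_3)(C) conj(chi(C)):
  <chi_3*chi_3, chi_1> = (1/6)[1*(4)*conj(1) + 2*(1)*conj(1) + 3*(0)*conj(1)]
      = (1/6)[(4) + (2) + (0)] = 6/6 = 1
  <chi_3*chi_3, chi_2> = (1/6)[1*(4)*conj(1) + 2*(1)*conj(1) + 3*(0)*conj(-1)]
      = (1/6)[(4) + (2) + (0)] = 6/6 = 1
  <chi_3*chi_3, chi_3> = (1/6)[1*(4)*conj(2) + 2*(1)*conj(-1) + 3*(0)*conj(0)]
      = (1/6)[(8) + (-2) + (0)] = 6/6 = 1
Hence the multiplicities are chi_1: 1, chi_2: 1, chi_3: 1. Dimension check: dim(chi_3)*dim(chi_3) = 2*2 = 4 and sum (mult * dim) = 1*1 + 1*1 + 1*2 = 4.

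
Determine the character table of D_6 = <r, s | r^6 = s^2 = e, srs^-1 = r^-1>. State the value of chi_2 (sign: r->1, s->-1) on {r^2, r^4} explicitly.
Conjugacy classes: {e} of size 1, {r^3} of size 1, {r^1, r^5} of size 2, {r^2, r^4} of size 2, {s, sr^2, ...} of size 3, {sr, sr^3, ...} of size 3.
Character table:
  irrep \ class              {e} (size 1)  {r^3} (size 1)  {r^1, r^5} (size 2)  {r^2, r^4} (size 2)  {s, sr^2, ...} (size 3)  {sr, sr^3, ...} (size 3)
  chi_1 (triv)               1             1               1                    1                    1                        1                       
  chi_2 (sign: r->1, s->-1)  1             1               1                    1                    -1                       -1                      
  chi_3 (r->-1, s->1)        1             -1              -1                   1                    1                        -1                      
  chi_4 (r->-1, s->-1)       1             -1              -1                   1                    -1                       1                       
  chi_5 (2d, j=1)            2             -2              1                    -1                   0                        0                       
  chi_6 (2d, j=2)            2             2               -1                   -1                   0                        0                       

Spot check: chi_2 (sign: r->1, s->-1) on {r^2, r^4} = 1.

D_6 has order 2*6 = 12 with 6 conjugacy classes, hence 6 irreducibles. Sum of squared dims 1 + 1 + 1 + 1 + 4 + 4 = 12 = |G|. Linear characters come from the abelianisation; the 2-dimensional irreps have character r^k -> 2*cos(2*pi*j*k/6), reflections -> 0.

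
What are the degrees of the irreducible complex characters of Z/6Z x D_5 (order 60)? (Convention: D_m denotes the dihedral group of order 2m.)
Dimensions: 1, 1, 1, 1, 1, 1, 1, 1, 1, 1, 1, 1, 2, 2, 2, 2, 2, 2, 2, 2, 2, 2, 2, 2

Working: There are 24 irreducibles (= number of conjugacy classes). Their dimensions d_i satisfy sum d_i^2 = |G| = 60: 1 + 1 + 1 + 1 + 1 + 1 + 1 + 1 + 1 + 1 + 1 + 1 + 4 + 4 + 4 + 4 + 4 + 4 + 4 + 4 + 4 + 4 + 4 + 4 = 60. (For the product with Z/6Z: each of the 6 1-dim characters of Z/6Z tensors with each irrep of D_5, giving 6 copies of each D_5-dimension.)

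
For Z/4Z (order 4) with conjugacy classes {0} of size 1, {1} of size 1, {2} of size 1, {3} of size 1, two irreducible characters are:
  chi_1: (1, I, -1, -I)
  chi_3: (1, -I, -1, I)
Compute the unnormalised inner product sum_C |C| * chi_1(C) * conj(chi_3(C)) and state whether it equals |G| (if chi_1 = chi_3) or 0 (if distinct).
Sum = 0; so <chi_1, chi_3> = 0 (distinct irreducibles are orthogonal).

Solution. Compute term by term over conjugacy classes (|C| * chi_1(C) * conj(chi_3(C))):
  1*(1)*conj(1) + 1*(I)*conj(-I) + 1*(-1)*conj(-1) + 1*(-I)*conj(I)
  = (1) + (-1) + (1) + (-1)
  = 0.
(Exp terms are combined using exp(i*s)*conj(exp(i*t)) = exp(i*(s-t)), and sums of them are collapsed using the identity that for every m > 1 the m distinct m-th roots of unity sum to 0, e.g. 1 + exp(2*I*pi/3) + exp(-2*I*pi/3) = 0.)
Dividing by |G| = 4 gives 0/4 = 0, matching the row-orthogonality relation <chi_1, chi_3> = [chi_1 = chi_3].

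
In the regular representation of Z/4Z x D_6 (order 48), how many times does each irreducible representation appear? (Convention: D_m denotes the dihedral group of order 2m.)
Each irreducible V_i of dimension d_i appears with multiplicity d_i, i.e. rho_reg = (direct sum over all irreducibles V_i) d_i V_i. The irreducible dimensions for Z/4Z x D_6 are 1, 1, 1, 1, 1, 1, 1, 1, 1, 1, 1, 1, 1, 1, 1, 1, 2, 2, 2, 2, 2, 2, 2, 2: 16 irreducibles of dimension 1, each with multiplicity 1; 8 irreducibles of dimension 2, each with multiplicity 2. Total dimension 16*1*1 + 8*2*2 = 48 = |G|.

Details: General theorem: in the regular representation of a finite group G, each irreducible appears with multiplicity equal to its dimension. Check: dim(rho_reg) = sum d_i^2 = 1 + 1 + 1 + 1 + 1 + 1 + 1 + 1 + 1 + 1 + 1 + 1 + 1 + 1 + 1 + 1 + 4 + 4 + 4 + 4 + 4 + 4 + 4 + 4 = 48 = |G|.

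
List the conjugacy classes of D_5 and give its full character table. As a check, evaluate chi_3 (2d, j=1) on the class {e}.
Conjugacy classes: {e} of size 1, {r^1, r^4} of size 2, {r^2, r^3} of size 2, {s, sr, ..., sr^4} of size 5.
Character table:
  irrep \ class              {e} (size 1)  {r^1, r^4} (size 2)  {r^2, r^3} (size 2)  {s, sr, ..., sr^4} (size 5)
  chi_1 (triv)               1             1                    1                    1                          
  chi_2 (sign: r->1, s->-1)  1             1                    1                    -1                         
  chi_3 (2d, j=1)            2             -1/2 + sqrt(5)/2     -sqrt(5)/2 - 1/2     0                          
  chi_4 (2d, j=2)            2             -sqrt(5)/2 - 1/2     -1/2 + sqrt(5)/2     0                          

Spot check: chi_3 (2d, j=1) on {e} = 2.

Details: D_5 has order 2*5 = 10 with 4 conjugacy classes, hence 4 irreducibles. Sum of squared dims 1 + 1 + 4 + 4 = 10 = |G|. Linear characters come from the abelianisation; the 2-dimensional irreps have character r^k -> 2*cos(2*pi*j*k/5), reflections -> 0.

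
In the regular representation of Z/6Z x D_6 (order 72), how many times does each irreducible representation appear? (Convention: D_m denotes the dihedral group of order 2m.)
Each irreducible V_i of dimension d_i appears with multiplicity d_i, i.e. rho_reg = (direct sum over all irreducibles V_i) d_i V_i. The irreducible dimensions for Z/6Z x D_6 are 1, 1, 1, 1, 1, 1, 1, 1, 1, 1, 1, 1, 1, 1, 1, 1, 1, 1, 1, 1, 1, 1, 1, 1, 2, 2, 2, 2, 2, 2, 2, 2, 2, 2, 2, 2: 24 irreducibles of dimension 1, each with multiplicity 1; 12 irreducibles of dimension 2, each with multiplicity 2. Total dimension 24*1*1 + 12*2*2 = 72 = |G|.

Reasoning: General theorem: in the regular representation of a finite group G, each irreducible appears with multiplicity equal to its dimension. Check: dim(rho_reg) = sum d_i^2 = 1 + 1 + 1 + 1 + 1 + 1 + 1 + 1 + 1 + 1 + 1 + 1 + 1 + 1 + 1 + 1 + 1 + 1 + 1 + 1 + 1 + 1 + 1 + 1 + 4 + 4 + 4 + 4 + 4 + 4 + 4 + 4 + 4 + 4 + 4 + 4 = 72 = |G|.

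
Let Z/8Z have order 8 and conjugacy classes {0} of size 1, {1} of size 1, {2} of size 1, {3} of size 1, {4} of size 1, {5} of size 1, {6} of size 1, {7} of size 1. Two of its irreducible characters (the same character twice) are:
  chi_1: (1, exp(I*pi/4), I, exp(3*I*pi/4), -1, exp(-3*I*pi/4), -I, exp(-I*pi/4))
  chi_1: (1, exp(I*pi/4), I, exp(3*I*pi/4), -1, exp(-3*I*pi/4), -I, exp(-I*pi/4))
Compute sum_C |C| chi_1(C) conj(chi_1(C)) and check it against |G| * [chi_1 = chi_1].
Sum = 8 = |G| = 8; so <chi_1, chi_1> = 1 (norm-1 confirms irreducibility).

Reasoning: Compute term by term over conjugacy classes (|C| * chi_1(C) * conj(chi_1(C))):
  1*(1)*conj(1) + 1*(exp(I*pi/4))*conj(exp(I*pi/4)) + 1*(I)*conj(I) + 1*(exp(3*I*pi/4))*conj(exp(3*I*pi/4)) + 1*(-1)*conj(-1) + 1*(exp(-3*I*pi/4))*conj(exp(-3*I*pi/4)) + 1*(-I)*conj(-I) + 1*(exp(-I*pi/4))*conj(exp(-I*pi/4))
  = (1) + (1) + (1) + (1) + (1) + (1) + (1) + (1)
  = 8.
(Exp terms are combined using exp(i*s)*conj(exp(i*t)) = exp(i*(s-t)), and sums of them are collapsed using the identity that for every m > 1 the m distinct m-th roots of unity sum to 0, e.g. 1 + exp(2*I*pi/3) + exp(-2*I*pi/3) = 0.)
Dividing by |G| = 8 gives 8/8 = 1, matching the row-orthogonality relation <chi_1, chi_1> = [chi_1 = chi_1].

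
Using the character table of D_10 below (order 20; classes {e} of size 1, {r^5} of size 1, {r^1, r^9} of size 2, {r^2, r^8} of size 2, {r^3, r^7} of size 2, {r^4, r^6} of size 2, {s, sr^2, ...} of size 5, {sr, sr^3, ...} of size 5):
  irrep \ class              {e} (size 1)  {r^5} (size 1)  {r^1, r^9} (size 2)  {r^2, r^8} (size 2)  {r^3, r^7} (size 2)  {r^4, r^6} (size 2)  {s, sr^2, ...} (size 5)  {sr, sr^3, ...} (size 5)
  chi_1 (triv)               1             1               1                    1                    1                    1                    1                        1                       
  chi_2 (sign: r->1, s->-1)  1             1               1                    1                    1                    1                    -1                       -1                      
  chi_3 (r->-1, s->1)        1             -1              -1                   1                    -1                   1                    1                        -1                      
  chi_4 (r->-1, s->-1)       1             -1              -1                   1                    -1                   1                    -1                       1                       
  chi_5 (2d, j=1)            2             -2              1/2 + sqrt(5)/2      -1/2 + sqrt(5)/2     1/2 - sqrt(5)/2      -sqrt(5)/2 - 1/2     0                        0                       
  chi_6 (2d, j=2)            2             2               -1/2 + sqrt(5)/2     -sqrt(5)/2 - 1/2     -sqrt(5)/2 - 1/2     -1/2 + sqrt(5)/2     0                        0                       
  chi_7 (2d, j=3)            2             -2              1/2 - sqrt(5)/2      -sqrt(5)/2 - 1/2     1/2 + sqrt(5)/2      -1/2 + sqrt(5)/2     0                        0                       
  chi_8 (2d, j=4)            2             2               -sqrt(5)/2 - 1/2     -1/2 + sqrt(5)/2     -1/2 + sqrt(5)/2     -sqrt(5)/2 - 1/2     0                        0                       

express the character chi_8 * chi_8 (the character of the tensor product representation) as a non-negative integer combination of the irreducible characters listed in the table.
chi_8 tensor chi_8 = chi_1 + chi_2 + chi_6 (all other irreducibles have multiplicity 0).

Why: The character of a tensor product is the pointwise product (chi_8 * chi_8)(C) = chi_8(C) * chi_8(C):
  {e}: (2)*(2), {r^5}: (2)*(2), {r^1, r^9}: (-sqrt(5)/2 - 1/2)*(-sqrt(5)/2 - 1/2), {r^2, r^8}: (-1/2 + sqrt(5)/2)*(-1/2 + sqrt(5)/2), {r^3, r^7}: (-1/2 + sqrt(5)/2)*(-1/2 + sqrt(5)/2), {r^4, r^6}: (-sqrt(5)/2 - 1/2)*(-sqrt(5)/2 - 1/2), {s, sr^2, ...}: (0)*(0), {sr, sr^3, ...}: (0)*(0)
so (chi_8 * chi_8) takes values
  {e} -> 4, {r^5} -> 4, {r^1, r^9} -> sqrt(5)/2 + 3/2, {r^2, r^8} -> 3/2 - sqrt(5)/2, {r^3, r^7} -> 3/2 - sqrt(5)/2, {r^4, r^6} -> sqrt(5)/2 + 3/2, {s, sr^2, ...} -> 0, {sr, sr^3, ...} -> 0.
Now take the inner product of this character with each irreducible chi from the table, <chi_8*chi_8, chi> = (1/20) sum_C |C| (chi_8*chi_8)(C) conj(chi(C)):
  <chi_8*chi_8, chi_1> = (1/20)[1*(4)*conj(1) + 1*(4)*conj(1) + 2*(sqrt(5)/2 + 3/2)*conj(1) + 2*(3/2 - sqrt(5)/2)*conj(1) + 2*(3/2 - sqrt(5)/2)*conj(1) + 2*(sqrt(5)/2 + 3/2)*conj(1) + 5*(0)*conj(1) + 5*(0)*conj(1)]
      = (1/20)[(4) + (4) + (sqrt(5) + 3) + (3 - sqrt(5)) + (3 - sqrt(5)) + (sqrt(5) + 3) + (0) + (0)] = 20/20 = 1
  <chi_8*chi_8, chi_2> = (1/20)[1*(4)*conj(1) + 1*(4)*conj(1) + 2*(sqrt(5)/2 + 3/2)*conj(1) + 2*(3/2 - sqrt(5)/2)*conj(1) + 2*(3/2 - sqrt(5)/2)*conj(1) + 2*(sqrt(5)/2 + 3/2)*conj(1) + 5*(0)*conj(-1) + 5*(0)*conj(-1)]
      = (1/20)[(4) + (4) + (sqrt(5) + 3) + (3 - sqrt(5)) + (3 - sqrt(5)) + (sqrt(5) + 3) + (0) + (0)] = 20/20 = 1
  <chi_8*chi_8, chi_3> = (1/20)[1*(4)*conj(1) + 1*(4)*conj(-1) + 2*(sqrt(5)/2 + 3/2)*conj(-1) + 2*(3/2 - sqrt(5)/2)*conj(1) + 2*(3/2 - sqrt(5)/2)*conj(-1) + 2*(sqrt(5)/2 + 3/2)*conj(1) + 5*(0)*conj(1) + 5*(0)*conj(-1)]
      = (1/20)[(4) + (-4) + (-3 - sqrt(5)) + (3 - sqrt(5)) + (-3 + sqrt(5)) + (sqrt(5) + 3) + (0) + (0)] = 0/20 = 0
  <chi_8*chi_8, chi_4> = (1/20)[1*(4)*conj(1) + 1*(4)*conj(-1) + 2*(sqrt(5)/2 + 3/2)*conj(-1) + 2*(3/2 - sqrt(5)/2)*conj(1) + 2*(3/2 - sqrt(5)/2)*conj(-1) + 2*(sqrt(5)/2 + 3/2)*conj(1) + 5*(0)*conj(-1) + 5*(0)*conj(1)]
      = (1/20)[(4) + (-4) + (-3 - sqrt(5)) + (3 - sqrt(5)) + (-3 + sqrt(5)) + (sqrt(5) + 3) + (0) + (0)] = 0/20 = 0
  <chi_8*chi_8, chi_5> = (1/20)[1*(4)*conj(2) + 1*(4)*conj(-2) + 2*(sqrt(5)/2 + 3/2)*conj(1/2 + sqrt(5)/2) + 2*(3/2 - sqrt(5)/2)*conj(-1/2 + sqrt(5)/2) + 2*(3/2 - sqrt(5)/2)*conj(1/2 - sqrt(5)/2) + 2*(sqrt(5)/2 + 3/2)*conj(-sqrt(5)/2 - 1/2) + 5*(0)*conj(0) + 5*(0)*conj(0)]
      = (1/20)[(8) + (-8) + (4 + 2*sqrt(5)) + (-4 + 2*sqrt(5)) + (4 - 2*sqrt(5)) + (-2*sqrt(5) - 4) + (0) + (0)] = 0/20 = 0
  <chi_8*chi_8, chi_6> = (1/20)[1*(4)*conj(2) + 1*(4)*conj(2) + 2*(sqrt(5)/2 + 3/2)*conj(-1/2 + sqrt(5)/2) + 2*(3/2 - sqrt(5)/2)*conj(-sqrt(5)/2 - 1/2) + 2*(3/2 - sqrt(5)/2)*conj(-sqrt(5)/2 - 1/2) + 2*(sqrt(5)/2 + 3/2)*conj(-1/2 + sqrt(5)/2) + 5*(0)*conj(0) + 5*(0)*conj(0)]
      = (1/20)[(8) + (8) + (1 + sqrt(5)) + (1 - sqrt(5)) + (1 - sqrt(5)) + (1 + sqrt(5)) + (0) + (0)] = 20/20 = 1
  <chi_8*chi_8, chi_7> = (1/20)[1*(4)*conj(2) + 1*(4)*conj(-2) + 2*(sqrt(5)/2 + 3/2)*conj(1/2 - sqrt(5)/2) + 2*(3/2 - sqrt(5)/2)*conj(-sqrt(5)/2 - 1/2) + 2*(3/2 - sqrt(5)/2)*conj(1/2 + sqrt(5)/2) + 2*(sqrt(5)/2 + 3/2)*conj(-1/2 + sqrt(5)/2) + 5*(0)*conj(0) + 5*(0)*conj(0)]
      = (1/20)[(8) + (-8) + (-sqrt(5) - 1) + (1 - sqrt(5)) + (-1 + sqrt(5)) + (1 + sqrt(5)) + (0) + (0)] = 0/20 = 0
  <chi_8*chi_8, chi_8> = (1/20)[1*(4)*conj(2) + 1*(4)*conj(2) + 2*(sqrt(5)/2 + 3/2)*conj(-sqrt(5)/2 - 1/2) + 2*(3/2 - sqrt(5)/2)*conj(-1/2 + sqrt(5)/2) + 2*(3/2 - sqrt(5)/2)*conj(-1/2 + sqrt(5)/2) + 2*(sqrt(5)/2 + 3/2)*conj(-sqrt(5)/2 - 1/2) + 5*(0)*conj(0) + 5*(0)*conj(0)]
      = (1/20)[(8) + (8) + (-2*sqrt(5) - 4) + (-4 + 2*sqrt(5)) + (-4 + 2*sqrt(5)) + (-2*sqrt(5) - 4) + (0) + (0)] = 0/20 = 0
Hence the multiplicities are chi_1: 1, chi_2: 1, chi_6: 1. Dimension check: dim(chi_8)*dim(chi_8) = 2*2 = 4 and sum (mult * dim) = 1*1 + 1*1 + 1*2 = 4.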